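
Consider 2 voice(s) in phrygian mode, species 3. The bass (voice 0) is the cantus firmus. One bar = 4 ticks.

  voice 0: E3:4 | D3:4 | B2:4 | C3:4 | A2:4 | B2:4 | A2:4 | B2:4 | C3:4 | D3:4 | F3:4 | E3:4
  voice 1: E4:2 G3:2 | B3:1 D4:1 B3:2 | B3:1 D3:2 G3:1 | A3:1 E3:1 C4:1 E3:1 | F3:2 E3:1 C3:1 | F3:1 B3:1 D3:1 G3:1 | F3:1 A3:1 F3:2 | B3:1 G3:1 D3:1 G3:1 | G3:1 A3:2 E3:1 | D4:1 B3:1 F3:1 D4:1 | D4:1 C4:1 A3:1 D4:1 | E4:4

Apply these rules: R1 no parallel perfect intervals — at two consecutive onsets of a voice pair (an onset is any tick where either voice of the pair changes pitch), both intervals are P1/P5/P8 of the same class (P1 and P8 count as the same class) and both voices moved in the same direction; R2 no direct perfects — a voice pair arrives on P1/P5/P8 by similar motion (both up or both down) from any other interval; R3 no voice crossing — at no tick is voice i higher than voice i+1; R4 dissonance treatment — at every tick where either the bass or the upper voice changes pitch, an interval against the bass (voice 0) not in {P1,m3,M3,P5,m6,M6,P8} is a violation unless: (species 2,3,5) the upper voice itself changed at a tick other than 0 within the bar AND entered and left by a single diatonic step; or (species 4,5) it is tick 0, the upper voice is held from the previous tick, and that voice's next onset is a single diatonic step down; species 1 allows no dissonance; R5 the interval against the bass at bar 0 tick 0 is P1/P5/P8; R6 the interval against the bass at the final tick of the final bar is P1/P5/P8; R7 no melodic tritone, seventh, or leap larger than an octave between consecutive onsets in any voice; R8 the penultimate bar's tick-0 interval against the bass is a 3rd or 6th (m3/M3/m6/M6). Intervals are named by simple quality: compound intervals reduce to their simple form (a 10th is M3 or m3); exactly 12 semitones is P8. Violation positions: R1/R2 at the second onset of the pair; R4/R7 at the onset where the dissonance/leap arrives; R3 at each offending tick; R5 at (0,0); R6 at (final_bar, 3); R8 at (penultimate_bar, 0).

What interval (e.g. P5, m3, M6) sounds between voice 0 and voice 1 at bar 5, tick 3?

m6

voice 0=B2 voice 1=G3 -> m6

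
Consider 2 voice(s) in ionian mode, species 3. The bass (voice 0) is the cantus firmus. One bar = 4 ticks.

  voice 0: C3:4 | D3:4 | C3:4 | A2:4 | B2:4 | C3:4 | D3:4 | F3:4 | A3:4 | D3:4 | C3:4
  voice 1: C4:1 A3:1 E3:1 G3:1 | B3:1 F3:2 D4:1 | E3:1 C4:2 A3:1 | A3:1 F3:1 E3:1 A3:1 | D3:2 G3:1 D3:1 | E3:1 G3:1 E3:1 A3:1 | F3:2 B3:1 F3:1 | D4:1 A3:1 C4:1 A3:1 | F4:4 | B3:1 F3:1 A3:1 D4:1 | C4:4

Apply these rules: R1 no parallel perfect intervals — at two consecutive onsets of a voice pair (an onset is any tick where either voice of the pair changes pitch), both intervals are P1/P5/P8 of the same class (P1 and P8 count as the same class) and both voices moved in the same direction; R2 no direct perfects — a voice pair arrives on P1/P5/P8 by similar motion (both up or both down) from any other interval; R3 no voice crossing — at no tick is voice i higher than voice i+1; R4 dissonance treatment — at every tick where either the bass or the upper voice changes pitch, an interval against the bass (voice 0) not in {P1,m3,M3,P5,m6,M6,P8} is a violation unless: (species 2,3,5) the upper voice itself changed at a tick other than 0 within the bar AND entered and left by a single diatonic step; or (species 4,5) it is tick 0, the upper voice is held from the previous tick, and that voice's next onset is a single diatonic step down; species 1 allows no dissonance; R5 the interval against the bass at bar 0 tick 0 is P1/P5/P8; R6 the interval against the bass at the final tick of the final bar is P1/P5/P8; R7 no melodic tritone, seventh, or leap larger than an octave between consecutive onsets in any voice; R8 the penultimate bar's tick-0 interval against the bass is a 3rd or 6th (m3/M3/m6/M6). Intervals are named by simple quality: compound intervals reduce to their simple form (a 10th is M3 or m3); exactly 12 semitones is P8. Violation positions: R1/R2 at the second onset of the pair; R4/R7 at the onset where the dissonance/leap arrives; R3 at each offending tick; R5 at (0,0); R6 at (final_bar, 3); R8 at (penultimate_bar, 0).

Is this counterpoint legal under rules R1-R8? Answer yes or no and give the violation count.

No (7 violations)

bar 0: v0=C3 v1=C4 (P8)
bar 1: v0=D3 v1=B3 (M6)
bar 2: v0=C3 v1=E3 (M3)
bar 3: v0=A2 v1=A3 (P8)
bar 4: v0=B2 v1=D3 (m3)
bar 5: v0=C3 v1=E3 (M3)
bar 6: v0=D3 v1=F3 (m3)
bar 7: v0=F3 v1=D4 (M6)
bar 8: v0=A3 v1=F4 (m6)
bar 9: v0=D3 v1=B3 (M6)
bar 10: v0=C3 v1=C4 (P8)
  R7 @ bar1.1: B3->F3 leap 6st
  R7 @ bar2.0: D4->E3 leap 10st
  R7 @ bar6.2: F3->B3 leap 6st
  R7 @ bar6.3: B3->F3 leap 6st
  R7 @ bar9.0: F4->B3 leap 6st
  R7 @ bar9.1: B3->F3 leap 6st
  R1 @ bar10.0: D3/D4 P8 -> C3/C4 P8 similar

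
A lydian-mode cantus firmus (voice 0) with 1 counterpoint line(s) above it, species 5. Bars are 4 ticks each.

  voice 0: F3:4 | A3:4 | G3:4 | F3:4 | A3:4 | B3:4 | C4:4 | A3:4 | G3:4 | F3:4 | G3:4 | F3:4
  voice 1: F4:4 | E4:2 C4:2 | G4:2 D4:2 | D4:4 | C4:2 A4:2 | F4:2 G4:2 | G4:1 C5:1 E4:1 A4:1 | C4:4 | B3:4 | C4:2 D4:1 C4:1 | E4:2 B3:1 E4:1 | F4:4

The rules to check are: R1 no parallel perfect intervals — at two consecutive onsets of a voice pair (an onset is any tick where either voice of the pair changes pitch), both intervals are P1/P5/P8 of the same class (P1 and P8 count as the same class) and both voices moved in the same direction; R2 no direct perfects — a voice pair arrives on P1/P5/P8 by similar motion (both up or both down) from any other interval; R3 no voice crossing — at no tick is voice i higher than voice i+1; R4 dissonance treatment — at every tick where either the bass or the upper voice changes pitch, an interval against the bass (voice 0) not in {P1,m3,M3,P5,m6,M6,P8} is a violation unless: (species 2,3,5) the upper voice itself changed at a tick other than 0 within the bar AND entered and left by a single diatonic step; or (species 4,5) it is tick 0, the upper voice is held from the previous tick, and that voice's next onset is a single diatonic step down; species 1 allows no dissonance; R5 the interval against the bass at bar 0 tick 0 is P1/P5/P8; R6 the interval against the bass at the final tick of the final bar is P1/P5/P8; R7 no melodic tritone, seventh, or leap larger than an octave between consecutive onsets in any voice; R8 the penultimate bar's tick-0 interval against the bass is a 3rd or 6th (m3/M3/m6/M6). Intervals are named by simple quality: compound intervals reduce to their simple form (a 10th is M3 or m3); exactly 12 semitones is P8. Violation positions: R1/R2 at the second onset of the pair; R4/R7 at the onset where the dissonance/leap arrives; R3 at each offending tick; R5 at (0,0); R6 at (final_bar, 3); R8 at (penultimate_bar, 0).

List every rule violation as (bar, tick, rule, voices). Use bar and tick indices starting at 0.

bar 0: v0=F3 v1=F4 downbeat P8
bar 1: v0=A3 v1=E4 downbeat P5
bar 2: v0=G3 v1=G4 downbeat P8
bar 3: v0=F3 v1=D4 downbeat M6
bar 4: v0=A3 v1=C4 downbeat m3
bar 5: v0=B3 v1=F4 downbeat TT
bar 6: v0=C4 v1=G4 downbeat P5
bar 7: v0=A3 v1=C4 downbeat m3
bar 8: v0=G3 v1=B3 downbeat M3
bar 9: v0=F3 v1=C4 downbeat P5
bar 10: v0=G3 v1=E4 downbeat M6
bar 11: v0=F3 v1=F4 downbeat P8
  -> R4 @ bar 5 tick 0 v(0, 1): B3/F4 TT untreated

(5, 0, R4, (0, 1))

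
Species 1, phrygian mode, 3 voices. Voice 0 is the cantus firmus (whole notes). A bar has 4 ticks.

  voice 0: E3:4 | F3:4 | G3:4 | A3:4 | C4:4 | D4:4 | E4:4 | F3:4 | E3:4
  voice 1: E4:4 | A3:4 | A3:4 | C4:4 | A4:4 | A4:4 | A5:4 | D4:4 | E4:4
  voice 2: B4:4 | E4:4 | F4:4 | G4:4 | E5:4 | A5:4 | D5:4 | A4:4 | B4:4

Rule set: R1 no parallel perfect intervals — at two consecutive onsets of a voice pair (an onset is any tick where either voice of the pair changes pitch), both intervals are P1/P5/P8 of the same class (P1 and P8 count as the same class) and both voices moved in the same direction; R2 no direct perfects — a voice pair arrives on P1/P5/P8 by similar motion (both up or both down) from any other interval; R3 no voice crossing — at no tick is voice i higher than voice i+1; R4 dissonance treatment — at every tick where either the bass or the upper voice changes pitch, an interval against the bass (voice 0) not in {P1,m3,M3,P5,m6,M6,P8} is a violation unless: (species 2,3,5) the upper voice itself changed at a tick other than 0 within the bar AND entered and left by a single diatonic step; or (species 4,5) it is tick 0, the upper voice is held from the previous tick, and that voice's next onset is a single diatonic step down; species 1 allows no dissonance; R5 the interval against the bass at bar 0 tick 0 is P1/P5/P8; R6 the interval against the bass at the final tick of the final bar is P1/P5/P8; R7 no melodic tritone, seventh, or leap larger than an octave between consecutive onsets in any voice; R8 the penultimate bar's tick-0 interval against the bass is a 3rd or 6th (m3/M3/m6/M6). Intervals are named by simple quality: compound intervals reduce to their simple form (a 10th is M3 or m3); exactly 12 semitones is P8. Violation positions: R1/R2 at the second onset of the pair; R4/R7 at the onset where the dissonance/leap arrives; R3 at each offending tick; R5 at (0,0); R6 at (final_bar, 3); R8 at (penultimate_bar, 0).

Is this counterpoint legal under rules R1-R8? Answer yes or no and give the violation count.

No (18 violations)

bar 0: v0=E3 v1=E4 v2=B4 (P5)
bar 1: v0=F3 v1=A3 v2=E4 (M7)
bar 2: v0=G3 v1=A3 v2=F4 (m7)
bar 3: v0=A3 v1=C4 v2=G4 (m7)
bar 4: v0=C4 v1=A4 v2=E5 (M3)
bar 5: v0=D4 v1=A4 v2=A5 (P5)
bar 6: v0=E4 v1=A5 v2=D5 (m7)
bar 7: v0=F3 v1=D4 v2=A4 (M3)
bar 8: v0=E3 v1=E4 v2=B4 (P5)
  R1 @ bar1.0: E4/B4 P5 -> A3/E4 P5 similar
  R4 @ bar1.0: F3/E4 M7 untreated
  R4 @ bar2.0: G3/A3 M2 untreated
  R4 @ bar2.0: G3/F4 m7 untreated
  R2 @ bar3.0: A3/F4 m6 -> C4/G4 P5 similar
  R4 @ bar3.0: A3/G4 m7 untreated
  R1 @ bar4.0: C4/G4 P5 -> A4/E5 P5 similar
  R2 @ bar5.0: C4/E5 M3 -> D4/A5 P5 similar
  R3 @ bar6.0: A5 above D5
  R4 @ bar6.0: E4/A5 P4 untreated
  R4 @ bar6.0: E4/D5 m7 untreated
  R3 @ bar6.1: A5 above D5
  R3 @ bar6.2: A5 above D5
  R3 @ bar6.3: A5 above D5
  R1 @ bar7.0: A5/D5 P5 -> D4/A4 P5 similar
  R7 @ bar7.0: E4->F3 leap 11st
  R7 @ bar7.0: A5->D4 leap 19st
  R1 @ bar8.0: D4/A4 P5 -> E4/B4 P5 similar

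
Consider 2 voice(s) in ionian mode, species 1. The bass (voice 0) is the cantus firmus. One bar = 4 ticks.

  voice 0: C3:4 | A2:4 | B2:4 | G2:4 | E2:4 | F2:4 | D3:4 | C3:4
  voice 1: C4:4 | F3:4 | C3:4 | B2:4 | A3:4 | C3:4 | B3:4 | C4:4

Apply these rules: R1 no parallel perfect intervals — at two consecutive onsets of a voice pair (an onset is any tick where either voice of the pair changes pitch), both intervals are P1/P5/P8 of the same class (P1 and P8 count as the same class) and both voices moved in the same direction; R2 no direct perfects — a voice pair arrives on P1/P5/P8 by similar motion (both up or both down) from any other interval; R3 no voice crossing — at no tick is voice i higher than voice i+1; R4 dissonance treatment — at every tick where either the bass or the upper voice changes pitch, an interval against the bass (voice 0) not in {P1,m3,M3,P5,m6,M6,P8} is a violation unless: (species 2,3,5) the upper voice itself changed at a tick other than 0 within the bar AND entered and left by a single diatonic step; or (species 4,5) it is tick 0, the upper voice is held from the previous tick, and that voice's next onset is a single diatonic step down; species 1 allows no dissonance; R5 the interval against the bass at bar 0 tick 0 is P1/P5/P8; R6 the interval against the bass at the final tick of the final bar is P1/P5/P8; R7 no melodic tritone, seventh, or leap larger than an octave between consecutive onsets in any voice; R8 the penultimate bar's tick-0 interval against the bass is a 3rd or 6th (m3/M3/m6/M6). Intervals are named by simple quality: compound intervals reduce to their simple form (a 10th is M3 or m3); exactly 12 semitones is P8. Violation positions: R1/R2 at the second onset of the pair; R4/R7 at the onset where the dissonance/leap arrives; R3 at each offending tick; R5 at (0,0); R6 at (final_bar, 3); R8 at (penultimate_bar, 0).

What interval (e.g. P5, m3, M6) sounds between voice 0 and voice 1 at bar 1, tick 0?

m6

voice 0=A2 voice 1=F3 -> m6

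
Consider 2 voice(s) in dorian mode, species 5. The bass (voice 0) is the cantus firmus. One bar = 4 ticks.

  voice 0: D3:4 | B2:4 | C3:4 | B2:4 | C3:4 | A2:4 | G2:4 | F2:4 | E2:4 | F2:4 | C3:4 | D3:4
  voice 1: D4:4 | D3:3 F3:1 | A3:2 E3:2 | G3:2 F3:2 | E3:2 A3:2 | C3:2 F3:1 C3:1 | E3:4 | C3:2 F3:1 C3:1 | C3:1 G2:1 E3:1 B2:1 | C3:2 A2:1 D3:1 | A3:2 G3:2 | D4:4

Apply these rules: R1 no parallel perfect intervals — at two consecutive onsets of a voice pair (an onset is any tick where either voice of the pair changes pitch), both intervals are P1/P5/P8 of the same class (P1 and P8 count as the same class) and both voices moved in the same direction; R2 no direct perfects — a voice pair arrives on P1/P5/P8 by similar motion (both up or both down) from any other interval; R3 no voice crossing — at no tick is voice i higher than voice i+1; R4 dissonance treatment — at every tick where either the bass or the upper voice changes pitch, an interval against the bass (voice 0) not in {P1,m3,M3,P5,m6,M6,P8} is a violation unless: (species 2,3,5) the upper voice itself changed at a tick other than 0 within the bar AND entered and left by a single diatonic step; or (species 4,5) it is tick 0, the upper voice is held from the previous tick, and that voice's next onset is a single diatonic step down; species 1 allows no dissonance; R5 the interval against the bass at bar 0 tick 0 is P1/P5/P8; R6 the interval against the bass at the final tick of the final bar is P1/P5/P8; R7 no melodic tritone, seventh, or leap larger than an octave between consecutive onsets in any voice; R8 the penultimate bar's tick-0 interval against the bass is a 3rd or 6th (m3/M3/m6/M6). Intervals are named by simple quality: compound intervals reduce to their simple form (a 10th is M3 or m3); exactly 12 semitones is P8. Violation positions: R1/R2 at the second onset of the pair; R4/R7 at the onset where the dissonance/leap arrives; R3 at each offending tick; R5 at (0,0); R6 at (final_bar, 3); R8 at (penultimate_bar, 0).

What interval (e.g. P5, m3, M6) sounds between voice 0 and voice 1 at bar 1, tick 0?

voice 0=B2 voice 1=D3 -> m3

m3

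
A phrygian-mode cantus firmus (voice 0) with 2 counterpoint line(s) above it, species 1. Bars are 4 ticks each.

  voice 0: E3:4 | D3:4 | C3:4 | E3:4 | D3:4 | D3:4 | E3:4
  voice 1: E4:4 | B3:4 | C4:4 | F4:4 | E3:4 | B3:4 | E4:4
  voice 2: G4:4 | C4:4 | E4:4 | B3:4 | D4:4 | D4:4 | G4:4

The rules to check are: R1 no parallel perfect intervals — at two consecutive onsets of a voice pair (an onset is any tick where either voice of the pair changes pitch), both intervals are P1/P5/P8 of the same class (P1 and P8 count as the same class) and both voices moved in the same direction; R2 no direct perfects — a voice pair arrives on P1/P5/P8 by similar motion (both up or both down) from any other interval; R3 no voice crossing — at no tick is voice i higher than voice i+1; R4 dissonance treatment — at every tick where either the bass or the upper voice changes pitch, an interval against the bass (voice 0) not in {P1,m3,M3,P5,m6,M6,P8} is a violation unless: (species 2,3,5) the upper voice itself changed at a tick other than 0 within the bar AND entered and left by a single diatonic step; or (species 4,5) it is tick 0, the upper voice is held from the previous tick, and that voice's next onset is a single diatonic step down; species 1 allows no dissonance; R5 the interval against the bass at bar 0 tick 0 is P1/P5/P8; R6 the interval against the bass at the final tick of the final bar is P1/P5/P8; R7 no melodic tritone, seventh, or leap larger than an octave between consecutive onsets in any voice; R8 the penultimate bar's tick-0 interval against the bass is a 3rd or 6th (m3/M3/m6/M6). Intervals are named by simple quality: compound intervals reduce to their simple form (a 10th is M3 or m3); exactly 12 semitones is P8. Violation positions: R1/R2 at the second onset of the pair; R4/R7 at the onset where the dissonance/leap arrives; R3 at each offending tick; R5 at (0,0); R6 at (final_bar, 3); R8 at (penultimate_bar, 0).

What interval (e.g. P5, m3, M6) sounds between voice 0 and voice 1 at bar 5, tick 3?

voice 0=D3 voice 1=B3 -> M6

M6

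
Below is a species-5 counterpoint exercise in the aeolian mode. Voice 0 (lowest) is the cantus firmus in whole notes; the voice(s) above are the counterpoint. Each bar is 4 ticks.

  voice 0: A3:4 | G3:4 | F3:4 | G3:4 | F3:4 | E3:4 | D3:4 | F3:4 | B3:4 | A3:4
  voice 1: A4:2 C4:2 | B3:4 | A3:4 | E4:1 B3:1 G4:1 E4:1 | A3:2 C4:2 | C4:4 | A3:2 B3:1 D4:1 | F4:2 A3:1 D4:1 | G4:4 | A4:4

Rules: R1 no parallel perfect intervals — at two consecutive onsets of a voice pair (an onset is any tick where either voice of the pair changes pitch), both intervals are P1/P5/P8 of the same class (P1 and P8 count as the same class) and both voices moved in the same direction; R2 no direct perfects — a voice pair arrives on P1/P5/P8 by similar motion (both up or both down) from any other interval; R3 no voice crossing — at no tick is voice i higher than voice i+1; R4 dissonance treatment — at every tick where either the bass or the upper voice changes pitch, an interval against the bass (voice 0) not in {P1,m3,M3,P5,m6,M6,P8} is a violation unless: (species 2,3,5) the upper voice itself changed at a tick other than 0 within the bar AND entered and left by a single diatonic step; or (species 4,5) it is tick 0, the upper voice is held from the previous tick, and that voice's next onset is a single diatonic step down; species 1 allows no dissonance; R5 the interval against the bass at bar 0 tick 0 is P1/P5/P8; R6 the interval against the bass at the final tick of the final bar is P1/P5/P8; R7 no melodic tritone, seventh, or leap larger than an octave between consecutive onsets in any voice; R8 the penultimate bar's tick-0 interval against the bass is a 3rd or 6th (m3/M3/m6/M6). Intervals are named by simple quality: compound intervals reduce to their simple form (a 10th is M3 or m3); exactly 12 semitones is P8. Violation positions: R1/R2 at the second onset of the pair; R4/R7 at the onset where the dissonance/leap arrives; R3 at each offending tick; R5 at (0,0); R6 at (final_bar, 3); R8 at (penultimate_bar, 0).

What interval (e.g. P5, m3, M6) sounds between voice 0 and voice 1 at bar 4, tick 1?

voice 0=F3 voice 1=A3 -> M3

M3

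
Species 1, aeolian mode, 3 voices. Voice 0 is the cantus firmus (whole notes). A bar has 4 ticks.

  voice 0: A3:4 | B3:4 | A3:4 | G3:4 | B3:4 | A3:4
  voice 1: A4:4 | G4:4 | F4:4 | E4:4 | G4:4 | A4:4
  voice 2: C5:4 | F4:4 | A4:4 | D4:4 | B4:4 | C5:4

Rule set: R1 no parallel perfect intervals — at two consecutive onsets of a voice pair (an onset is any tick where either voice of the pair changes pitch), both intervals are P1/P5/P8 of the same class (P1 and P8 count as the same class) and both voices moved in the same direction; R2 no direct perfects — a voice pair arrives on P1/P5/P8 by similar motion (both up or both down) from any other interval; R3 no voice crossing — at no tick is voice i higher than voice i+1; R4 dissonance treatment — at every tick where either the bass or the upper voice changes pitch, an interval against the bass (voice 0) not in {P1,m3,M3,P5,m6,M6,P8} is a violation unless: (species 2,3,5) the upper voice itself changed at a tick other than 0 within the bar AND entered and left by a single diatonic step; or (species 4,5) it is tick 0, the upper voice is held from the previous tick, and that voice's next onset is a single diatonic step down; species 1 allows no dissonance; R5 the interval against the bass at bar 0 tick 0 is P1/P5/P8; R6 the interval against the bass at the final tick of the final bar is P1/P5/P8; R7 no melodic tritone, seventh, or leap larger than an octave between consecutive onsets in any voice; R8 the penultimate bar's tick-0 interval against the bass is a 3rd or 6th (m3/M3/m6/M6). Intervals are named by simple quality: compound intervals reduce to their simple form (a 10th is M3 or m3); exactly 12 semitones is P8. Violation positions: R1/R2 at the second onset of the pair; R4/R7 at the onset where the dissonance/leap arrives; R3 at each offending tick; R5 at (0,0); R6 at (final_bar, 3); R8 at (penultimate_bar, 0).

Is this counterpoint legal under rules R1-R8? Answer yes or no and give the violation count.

No (14 violations)

bar 0: v0=A3 v1=A4 v2=C5 (m3)
bar 1: v0=B3 v1=G4 v2=F4 (TT)
bar 2: v0=A3 v1=F4 v2=A4 (P8)
bar 3: v0=G3 v1=E4 v2=D4 (P5)
bar 4: v0=B3 v1=G4 v2=B4 (P8)
bar 5: v0=A3 v1=A4 v2=C5 (m3)
  R5 @ bar0.0: opens on m3
  R3 @ bar1.0: G4 above F4
  R4 @ bar1.0: B3/F4 TT untreated
  R3 @ bar1.1: G4 above F4
  R3 @ bar1.2: G4 above F4
  R3 @ bar1.3: G4 above F4
  R2 @ bar3.0: A3/A4 P8 -> G3/D4 P5 similar
  R3 @ bar3.0: E4 above D4
  R3 @ bar3.1: E4 above D4
  R3 @ bar3.2: E4 above D4
  R3 @ bar3.3: E4 above D4
  R2 @ bar4.0: G3/D4 P5 -> B3/B4 P8 similar
  R8 @ bar4.0: penult P8 not 3rd/6th
  R6 @ bar5.3: closes on m3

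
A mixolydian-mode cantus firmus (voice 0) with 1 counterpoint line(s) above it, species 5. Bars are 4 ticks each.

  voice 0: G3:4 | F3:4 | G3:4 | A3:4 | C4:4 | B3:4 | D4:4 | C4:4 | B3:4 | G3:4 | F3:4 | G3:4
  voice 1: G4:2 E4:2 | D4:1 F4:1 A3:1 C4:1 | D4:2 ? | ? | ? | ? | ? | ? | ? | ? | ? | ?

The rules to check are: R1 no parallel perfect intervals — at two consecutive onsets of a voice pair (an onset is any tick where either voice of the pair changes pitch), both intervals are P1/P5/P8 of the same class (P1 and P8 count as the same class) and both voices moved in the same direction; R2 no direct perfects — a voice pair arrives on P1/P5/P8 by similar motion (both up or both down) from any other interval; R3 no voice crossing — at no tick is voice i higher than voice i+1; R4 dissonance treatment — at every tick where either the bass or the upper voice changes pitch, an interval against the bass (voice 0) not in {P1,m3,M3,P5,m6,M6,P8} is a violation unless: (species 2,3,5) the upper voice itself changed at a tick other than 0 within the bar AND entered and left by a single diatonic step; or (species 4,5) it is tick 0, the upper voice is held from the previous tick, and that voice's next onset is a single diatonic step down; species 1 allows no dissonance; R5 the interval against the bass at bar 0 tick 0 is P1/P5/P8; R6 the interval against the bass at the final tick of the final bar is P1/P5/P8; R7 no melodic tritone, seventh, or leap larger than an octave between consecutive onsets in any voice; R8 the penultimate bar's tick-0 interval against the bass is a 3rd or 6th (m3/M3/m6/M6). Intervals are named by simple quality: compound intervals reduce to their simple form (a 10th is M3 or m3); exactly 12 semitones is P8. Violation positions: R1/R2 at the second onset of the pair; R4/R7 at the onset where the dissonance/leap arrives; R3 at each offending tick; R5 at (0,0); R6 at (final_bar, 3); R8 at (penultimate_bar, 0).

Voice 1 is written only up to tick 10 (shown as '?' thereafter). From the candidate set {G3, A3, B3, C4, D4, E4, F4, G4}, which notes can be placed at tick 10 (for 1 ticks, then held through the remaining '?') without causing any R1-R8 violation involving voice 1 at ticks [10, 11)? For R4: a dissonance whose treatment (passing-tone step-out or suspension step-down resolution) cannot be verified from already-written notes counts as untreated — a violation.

{B3, D4, E4, G3, G4}

G3: legal
A3: violates R4
B3: legal
C4: violates R4
D4: legal
E4: legal
F4: violates R4
G4: legal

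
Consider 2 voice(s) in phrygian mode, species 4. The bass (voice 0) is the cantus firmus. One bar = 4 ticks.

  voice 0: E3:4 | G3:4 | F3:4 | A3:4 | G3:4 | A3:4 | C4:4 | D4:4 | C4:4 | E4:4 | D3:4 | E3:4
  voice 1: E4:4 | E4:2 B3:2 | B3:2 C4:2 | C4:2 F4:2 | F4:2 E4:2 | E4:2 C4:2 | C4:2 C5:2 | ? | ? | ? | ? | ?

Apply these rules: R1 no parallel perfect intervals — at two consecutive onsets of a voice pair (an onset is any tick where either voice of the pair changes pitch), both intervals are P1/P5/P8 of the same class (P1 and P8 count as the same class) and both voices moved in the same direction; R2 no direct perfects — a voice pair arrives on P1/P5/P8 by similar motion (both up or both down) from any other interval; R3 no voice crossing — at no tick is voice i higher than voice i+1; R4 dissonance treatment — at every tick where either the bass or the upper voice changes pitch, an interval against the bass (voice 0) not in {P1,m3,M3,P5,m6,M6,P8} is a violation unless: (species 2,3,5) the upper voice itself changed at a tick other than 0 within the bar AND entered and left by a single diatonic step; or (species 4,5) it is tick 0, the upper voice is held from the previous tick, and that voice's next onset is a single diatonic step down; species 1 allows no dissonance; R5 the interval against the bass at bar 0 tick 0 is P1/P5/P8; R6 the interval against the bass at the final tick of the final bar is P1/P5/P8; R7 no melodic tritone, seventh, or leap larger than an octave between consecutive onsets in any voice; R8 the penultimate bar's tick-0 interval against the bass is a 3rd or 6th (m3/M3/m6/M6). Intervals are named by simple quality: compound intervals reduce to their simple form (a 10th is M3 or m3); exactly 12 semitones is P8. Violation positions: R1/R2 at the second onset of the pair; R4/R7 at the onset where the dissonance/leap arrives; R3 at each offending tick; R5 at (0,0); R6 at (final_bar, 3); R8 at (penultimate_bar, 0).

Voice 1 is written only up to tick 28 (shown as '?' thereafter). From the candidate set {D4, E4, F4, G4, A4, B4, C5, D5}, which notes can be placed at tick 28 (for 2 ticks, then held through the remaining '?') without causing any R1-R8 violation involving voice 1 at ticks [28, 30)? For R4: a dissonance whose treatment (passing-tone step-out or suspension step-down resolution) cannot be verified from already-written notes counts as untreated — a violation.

{A4, B4, F4}

D4: violates R7
E4: violates R4
F4: legal
G4: violates R4
A4: legal
B4: legal
C5: violates R4
D5: violates R1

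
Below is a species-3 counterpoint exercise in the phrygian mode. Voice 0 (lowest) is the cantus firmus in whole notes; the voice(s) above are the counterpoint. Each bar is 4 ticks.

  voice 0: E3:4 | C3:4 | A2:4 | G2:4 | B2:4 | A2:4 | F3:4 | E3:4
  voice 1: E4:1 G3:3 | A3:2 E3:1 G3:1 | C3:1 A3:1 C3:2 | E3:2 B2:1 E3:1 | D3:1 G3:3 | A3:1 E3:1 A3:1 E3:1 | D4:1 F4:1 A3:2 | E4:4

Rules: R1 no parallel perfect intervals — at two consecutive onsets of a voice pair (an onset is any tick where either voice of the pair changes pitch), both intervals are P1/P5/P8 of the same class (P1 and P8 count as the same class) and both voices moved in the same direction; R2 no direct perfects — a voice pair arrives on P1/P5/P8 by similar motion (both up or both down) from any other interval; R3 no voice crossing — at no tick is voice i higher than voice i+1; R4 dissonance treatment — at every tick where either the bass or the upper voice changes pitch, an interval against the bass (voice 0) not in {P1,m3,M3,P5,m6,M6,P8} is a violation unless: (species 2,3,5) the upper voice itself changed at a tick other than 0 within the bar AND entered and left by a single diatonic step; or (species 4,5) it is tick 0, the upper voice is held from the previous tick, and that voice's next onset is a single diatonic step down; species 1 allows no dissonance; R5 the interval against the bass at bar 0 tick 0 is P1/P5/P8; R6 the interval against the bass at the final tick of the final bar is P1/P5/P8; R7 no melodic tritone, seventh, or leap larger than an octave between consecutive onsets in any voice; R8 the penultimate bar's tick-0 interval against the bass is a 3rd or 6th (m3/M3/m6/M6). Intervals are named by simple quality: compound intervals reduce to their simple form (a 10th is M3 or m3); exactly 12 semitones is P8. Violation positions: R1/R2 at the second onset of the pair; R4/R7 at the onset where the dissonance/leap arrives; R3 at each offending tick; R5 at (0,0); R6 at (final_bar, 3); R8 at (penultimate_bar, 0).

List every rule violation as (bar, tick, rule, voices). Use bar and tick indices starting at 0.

bar 0: v0=E3 v1=E4 downbeat P8
bar 1: v0=C3 v1=A3 downbeat M6
bar 2: v0=A2 v1=C3 downbeat m3
bar 3: v0=G2 v1=E3 downbeat M6
bar 4: v0=B2 v1=D3 downbeat m3
bar 5: v0=A2 v1=A3 downbeat P8
bar 6: v0=F3 v1=D4 downbeat M6
bar 7: v0=E3 v1=E4 downbeat P8
  -> R7 @ bar 6 tick 0 v(1,): E3->D4 leap 10st

(6, 0, R7, (1,))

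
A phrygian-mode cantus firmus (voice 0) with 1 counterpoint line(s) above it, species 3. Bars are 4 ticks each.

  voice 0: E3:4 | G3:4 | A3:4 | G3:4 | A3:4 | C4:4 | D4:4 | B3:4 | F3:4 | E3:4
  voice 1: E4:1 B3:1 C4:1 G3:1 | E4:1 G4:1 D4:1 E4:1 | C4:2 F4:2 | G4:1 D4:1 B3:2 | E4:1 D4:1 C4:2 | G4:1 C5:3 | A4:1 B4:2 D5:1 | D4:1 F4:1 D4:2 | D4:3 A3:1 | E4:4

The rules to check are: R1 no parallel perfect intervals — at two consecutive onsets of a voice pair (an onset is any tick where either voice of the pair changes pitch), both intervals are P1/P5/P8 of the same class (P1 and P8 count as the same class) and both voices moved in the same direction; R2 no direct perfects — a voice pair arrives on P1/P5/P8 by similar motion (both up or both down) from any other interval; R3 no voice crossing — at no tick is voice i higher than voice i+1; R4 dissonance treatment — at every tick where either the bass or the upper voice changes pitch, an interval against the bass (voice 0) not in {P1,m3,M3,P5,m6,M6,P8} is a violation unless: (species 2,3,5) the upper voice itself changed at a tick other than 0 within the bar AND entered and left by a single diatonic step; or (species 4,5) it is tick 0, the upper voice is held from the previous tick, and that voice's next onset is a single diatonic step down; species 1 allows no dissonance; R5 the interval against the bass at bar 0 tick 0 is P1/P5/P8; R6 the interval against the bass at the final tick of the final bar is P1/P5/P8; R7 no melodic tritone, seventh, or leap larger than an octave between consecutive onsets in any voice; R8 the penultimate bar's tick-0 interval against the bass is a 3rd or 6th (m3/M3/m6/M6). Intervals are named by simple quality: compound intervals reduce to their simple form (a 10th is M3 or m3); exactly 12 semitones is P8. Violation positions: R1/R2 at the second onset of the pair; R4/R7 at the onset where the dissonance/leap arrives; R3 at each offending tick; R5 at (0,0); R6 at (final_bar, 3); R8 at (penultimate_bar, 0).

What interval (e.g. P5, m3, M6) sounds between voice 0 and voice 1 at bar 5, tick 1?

P8

voice 0=C4 voice 1=C5 -> P8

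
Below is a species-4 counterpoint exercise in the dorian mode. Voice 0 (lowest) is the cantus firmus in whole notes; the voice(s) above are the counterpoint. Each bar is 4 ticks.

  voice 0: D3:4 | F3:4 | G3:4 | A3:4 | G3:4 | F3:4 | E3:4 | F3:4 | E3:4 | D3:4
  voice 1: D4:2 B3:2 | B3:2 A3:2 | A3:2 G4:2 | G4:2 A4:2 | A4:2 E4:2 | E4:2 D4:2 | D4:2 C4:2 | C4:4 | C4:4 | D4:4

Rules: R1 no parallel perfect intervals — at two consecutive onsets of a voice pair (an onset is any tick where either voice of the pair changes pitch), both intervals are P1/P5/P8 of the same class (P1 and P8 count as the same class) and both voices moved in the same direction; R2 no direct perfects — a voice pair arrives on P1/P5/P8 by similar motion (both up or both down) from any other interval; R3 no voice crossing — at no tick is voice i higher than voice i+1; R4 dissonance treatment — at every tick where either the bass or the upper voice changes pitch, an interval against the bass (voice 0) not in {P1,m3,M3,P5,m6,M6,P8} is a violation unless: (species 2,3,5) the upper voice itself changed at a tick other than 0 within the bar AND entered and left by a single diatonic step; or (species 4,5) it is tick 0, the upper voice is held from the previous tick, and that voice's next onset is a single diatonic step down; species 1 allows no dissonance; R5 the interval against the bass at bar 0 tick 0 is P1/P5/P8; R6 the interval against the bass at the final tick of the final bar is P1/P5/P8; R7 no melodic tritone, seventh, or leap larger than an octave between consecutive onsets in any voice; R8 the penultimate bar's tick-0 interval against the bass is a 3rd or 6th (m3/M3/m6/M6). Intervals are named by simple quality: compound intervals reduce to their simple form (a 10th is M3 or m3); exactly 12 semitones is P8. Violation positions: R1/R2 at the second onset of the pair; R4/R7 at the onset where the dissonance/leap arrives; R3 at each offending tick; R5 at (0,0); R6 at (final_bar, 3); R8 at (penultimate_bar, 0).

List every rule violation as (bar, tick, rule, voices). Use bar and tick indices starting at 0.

(2, 0, R4, (0, 1))
(2, 2, R7, (1,))
(3, 0, R4, (0, 1))
(4, 0, R4, (0, 1))

bar 0: v0=D3 v1=D4 downbeat P8
bar 1: v0=F3 v1=B3 downbeat TT
bar 2: v0=G3 v1=A3 downbeat M2
bar 3: v0=A3 v1=G4 downbeat m7
bar 4: v0=G3 v1=A4 downbeat M2
bar 5: v0=F3 v1=E4 downbeat M7
bar 6: v0=E3 v1=D4 downbeat m7
bar 7: v0=F3 v1=C4 downbeat P5
bar 8: v0=E3 v1=C4 downbeat m6
bar 9: v0=D3 v1=D4 downbeat P8
  -> R4 @ bar 2 tick 0 v(0, 1): G3/A3 M2 untreated
  -> R7 @ bar 2 tick 2 v(1,): A3->G4 leap 10st
  -> R4 @ bar 3 tick 0 v(0, 1): A3/G4 m7 untreated
  -> R4 @ bar 4 tick 0 v(0, 1): G3/A4 M2 untreated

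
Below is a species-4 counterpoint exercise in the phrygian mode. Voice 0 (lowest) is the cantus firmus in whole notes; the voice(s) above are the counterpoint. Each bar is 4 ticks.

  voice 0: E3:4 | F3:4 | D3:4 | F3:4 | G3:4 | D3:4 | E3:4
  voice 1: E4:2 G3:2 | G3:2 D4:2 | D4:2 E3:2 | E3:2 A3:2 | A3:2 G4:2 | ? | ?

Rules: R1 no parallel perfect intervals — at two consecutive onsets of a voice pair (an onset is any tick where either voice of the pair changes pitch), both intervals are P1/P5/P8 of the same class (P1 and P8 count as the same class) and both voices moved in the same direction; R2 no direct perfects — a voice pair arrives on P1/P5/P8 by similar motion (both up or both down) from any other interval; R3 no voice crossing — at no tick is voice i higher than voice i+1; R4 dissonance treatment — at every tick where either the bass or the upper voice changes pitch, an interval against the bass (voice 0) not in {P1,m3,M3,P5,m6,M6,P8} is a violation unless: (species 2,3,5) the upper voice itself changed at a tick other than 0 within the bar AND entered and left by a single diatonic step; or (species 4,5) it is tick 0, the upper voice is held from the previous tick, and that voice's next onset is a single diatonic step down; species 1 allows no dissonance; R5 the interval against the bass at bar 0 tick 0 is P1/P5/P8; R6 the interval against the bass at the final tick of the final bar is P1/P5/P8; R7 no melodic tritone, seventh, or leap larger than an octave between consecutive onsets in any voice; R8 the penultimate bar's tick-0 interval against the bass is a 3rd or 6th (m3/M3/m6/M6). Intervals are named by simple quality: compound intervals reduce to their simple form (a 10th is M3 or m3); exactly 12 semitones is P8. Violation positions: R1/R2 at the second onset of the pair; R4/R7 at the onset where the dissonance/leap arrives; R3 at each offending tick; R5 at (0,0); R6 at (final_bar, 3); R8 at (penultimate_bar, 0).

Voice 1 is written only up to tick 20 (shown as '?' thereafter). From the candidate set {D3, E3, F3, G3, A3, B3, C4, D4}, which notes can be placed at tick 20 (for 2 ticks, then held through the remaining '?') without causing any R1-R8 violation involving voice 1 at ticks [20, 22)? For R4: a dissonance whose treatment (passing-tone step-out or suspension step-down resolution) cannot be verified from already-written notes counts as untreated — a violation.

{B3}

D3: violates R1,R7,R8
E3: violates R4,R7,R8
F3: violates R7
G3: violates R4,R8
A3: violates R2,R7,R8
B3: legal
C4: violates R4,R8
D4: violates R1,R8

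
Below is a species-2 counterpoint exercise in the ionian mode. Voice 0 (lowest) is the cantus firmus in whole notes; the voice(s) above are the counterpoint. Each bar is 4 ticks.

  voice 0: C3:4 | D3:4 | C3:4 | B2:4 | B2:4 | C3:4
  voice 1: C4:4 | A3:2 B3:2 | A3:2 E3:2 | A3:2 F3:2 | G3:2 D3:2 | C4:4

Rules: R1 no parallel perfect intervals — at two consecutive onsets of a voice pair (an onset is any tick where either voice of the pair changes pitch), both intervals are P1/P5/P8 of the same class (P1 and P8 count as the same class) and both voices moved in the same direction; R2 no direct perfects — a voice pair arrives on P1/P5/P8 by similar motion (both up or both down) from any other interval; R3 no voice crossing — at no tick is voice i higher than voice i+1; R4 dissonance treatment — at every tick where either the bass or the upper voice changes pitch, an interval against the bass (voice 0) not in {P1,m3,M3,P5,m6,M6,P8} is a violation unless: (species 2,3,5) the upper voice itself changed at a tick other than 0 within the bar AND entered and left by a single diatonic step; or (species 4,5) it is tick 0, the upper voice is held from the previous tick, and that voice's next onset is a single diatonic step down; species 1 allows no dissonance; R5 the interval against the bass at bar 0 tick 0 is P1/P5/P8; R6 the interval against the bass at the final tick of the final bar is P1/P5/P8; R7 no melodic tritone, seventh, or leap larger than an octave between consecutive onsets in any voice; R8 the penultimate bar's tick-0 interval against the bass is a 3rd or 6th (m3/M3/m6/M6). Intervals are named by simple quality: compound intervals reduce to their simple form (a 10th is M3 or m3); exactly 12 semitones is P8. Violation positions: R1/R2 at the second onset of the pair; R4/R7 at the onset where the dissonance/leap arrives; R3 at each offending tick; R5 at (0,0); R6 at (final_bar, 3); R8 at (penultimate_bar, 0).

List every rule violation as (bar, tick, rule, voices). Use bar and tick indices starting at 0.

(3, 0, R4, (0, 1))
(3, 2, R4, (0, 1))
(5, 0, R2, (0, 1))
(5, 0, R7, (1,))

bar 0: v0=C3 v1=C4 downbeat P8
bar 1: v0=D3 v1=A3 downbeat P5
bar 2: v0=C3 v1=A3 downbeat M6
bar 3: v0=B2 v1=A3 downbeat m7
bar 4: v0=B2 v1=G3 downbeat m6
bar 5: v0=C3 v1=C4 downbeat P8
  -> R4 @ bar 3 tick 0 v(0, 1): B2/A3 m7 untreated
  -> R4 @ bar 3 tick 2 v(0, 1): B2/F3 TT untreated
  -> R2 @ bar 5 tick 0 v(0, 1): B2/D3 m3 -> C3/C4 P8 similar
  -> R7 @ bar 5 tick 0 v(1,): D3->C4 leap 10st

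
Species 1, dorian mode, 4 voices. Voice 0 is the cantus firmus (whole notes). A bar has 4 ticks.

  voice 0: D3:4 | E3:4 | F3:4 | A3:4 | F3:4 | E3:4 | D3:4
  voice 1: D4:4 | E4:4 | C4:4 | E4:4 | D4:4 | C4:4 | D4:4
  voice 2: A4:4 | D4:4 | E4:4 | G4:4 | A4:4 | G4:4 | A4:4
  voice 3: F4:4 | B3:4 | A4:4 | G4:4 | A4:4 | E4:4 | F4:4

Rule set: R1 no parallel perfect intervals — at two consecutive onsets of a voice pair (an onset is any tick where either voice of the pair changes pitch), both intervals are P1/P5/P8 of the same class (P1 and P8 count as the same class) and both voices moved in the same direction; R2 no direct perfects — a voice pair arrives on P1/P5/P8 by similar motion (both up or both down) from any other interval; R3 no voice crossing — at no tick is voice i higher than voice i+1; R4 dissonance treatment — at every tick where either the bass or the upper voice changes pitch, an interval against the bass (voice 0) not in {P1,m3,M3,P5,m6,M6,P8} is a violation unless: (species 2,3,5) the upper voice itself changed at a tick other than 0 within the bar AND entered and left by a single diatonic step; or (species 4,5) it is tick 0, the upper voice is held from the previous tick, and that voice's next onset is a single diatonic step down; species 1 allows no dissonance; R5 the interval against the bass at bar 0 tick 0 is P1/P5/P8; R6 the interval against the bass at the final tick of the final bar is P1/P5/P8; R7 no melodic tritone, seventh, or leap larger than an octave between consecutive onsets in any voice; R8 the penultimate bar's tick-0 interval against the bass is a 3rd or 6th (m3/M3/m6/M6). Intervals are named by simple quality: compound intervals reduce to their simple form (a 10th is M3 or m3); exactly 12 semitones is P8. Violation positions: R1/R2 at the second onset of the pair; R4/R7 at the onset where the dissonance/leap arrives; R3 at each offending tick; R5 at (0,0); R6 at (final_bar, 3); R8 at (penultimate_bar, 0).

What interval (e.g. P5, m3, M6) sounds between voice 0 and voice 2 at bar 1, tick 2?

voice 0=E3 voice 2=D4 -> m7

m7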